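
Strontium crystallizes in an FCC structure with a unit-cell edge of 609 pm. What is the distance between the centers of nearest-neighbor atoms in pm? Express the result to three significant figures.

431 pm

In an FCC structure, atoms touch along the face diagonal, so √2·a = 4r; the nearest-neighbor distance equals 2r = 0.7071·a.
d = 0.7071 × 609 = 431 pm.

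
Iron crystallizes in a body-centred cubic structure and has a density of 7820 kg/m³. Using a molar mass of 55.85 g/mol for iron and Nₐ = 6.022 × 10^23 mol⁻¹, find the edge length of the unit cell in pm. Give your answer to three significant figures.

With Z = 2 atoms per BCC cell, a³ = Z·M/(N_A·ρ) = 2 × 55.85 / (6.022 × 10²³ × 7.820 g/cm³) = 2.372 × 10^-23 cm³.
a = (2.372 × 10^-23)^(1/3) = 2.873 × 10^-8 cm = 287 pm.

287 pm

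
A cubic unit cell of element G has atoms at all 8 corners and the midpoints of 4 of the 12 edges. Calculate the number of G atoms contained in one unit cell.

Corner atoms are shared by 8 cells (1/8 each), edge atoms by 4 (1/4 each).
Net atoms = 8 × 1/8 + 4 × 1/4 = 1 + 1 = 2.

2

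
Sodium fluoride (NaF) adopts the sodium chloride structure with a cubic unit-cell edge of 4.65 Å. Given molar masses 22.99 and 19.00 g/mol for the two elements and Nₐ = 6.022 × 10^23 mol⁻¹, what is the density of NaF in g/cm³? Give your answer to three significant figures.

2.77 g/cm³

The sodium chloride structure contains Z = 4 formula units per cell; M(NaF) = 22.99 + 19.00 = 41.99 g/mol.
a³ = (4.650 × 10^-8 cm)³ = 1.005 × 10^-22 cm³.
ρ = 4 × 41.99 / (6.022 × 10²³ × 1.005 × 10^-22) = 2.774 g/cm³.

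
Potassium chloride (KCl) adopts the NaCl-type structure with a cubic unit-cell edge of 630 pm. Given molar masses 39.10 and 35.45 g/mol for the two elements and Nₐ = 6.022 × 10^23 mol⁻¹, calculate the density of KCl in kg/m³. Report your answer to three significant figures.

1980 kg/m³

The NaCl-type structure contains Z = 4 formula units per cell; M(KCl) = 39.10 + 35.45 = 74.55 g/mol.
a³ = (6.300 × 10^-8 cm)³ = 2.500 × 10^-22 cm³.
ρ = 4 × 74.55 / (6.022 × 10²³ × 2.500 × 10^-22) = 1.980 g/cm³ = 1980 kg/m³.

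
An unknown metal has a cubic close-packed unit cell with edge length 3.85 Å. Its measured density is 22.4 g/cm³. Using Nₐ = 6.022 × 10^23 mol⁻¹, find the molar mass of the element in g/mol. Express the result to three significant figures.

An FCC cell has Z = 4 atoms; a = 3.850 × 10^-8 cm.
M = ρ·N_A·a³/Z = 22.4 × 6.022 × 10²³ × 5.707 × 10^-23 / 4 = 192 g/mol.

192 g/mol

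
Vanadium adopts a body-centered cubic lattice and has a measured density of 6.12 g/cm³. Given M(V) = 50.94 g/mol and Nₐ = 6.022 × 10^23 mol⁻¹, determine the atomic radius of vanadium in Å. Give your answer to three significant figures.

1.31 Å

For a BCC cell (Z = 2), a³ = Z·M/(N_A·ρ) = 2 × 50.94 / (6.022 × 10²³ × 6.120) = 2.764 × 10^-23 cm³, so a = 3.024 × 10^-8 cm = 3.024 Å.
Atoms touch along the body diagonal, so √3·a = 4r, so r = 0.4330 × a = 1.31 Å.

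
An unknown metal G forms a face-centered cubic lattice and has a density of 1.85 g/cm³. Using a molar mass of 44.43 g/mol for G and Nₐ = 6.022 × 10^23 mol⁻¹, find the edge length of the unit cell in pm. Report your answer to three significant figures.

With Z = 4 atoms per FCC cell, a³ = Z·M/(N_A·ρ) = 4 × 44.43 / (6.022 × 10²³ × 1.850 g/cm³) = 1.595 × 10^-22 cm³.
a = (1.595 × 10^-22)^(1/3) = 5.423 × 10^-8 cm = 542 pm.

542 pm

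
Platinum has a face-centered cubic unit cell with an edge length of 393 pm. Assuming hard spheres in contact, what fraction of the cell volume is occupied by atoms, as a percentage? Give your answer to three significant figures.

74.0%

In an FCC lattice atoms touch along the face diagonal, so √2·a = 4r, so r = 0.3536a = 138.9 pm.
Packing fraction = Z·(4/3)πr³ / a³ = 4 × (4/3)π × (138.9)³ / (393)³ = 0.7405 = 74.0%.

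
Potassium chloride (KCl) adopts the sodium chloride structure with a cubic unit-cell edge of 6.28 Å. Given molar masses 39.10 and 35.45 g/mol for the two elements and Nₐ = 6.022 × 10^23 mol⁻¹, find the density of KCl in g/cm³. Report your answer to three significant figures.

The sodium chloride structure contains Z = 4 formula units per cell; M(KCl) = 39.10 + 35.45 = 74.55 g/mol.
a³ = (6.280 × 10^-8 cm)³ = 2.477 × 10^-22 cm³.
ρ = 4 × 74.55 / (6.022 × 10²³ × 2.477 × 10^-22) = 1.999 g/cm³.

2.00 g/cm³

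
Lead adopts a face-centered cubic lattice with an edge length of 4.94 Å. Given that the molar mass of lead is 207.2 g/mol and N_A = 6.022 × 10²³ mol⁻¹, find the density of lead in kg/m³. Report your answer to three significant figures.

An FCC unit cell contains Z = 4 atoms.
Cell volume: a³ = (4.94 Å)³ = (4.940 × 10^-8 cm)³ = 1.206 × 10^-22 cm³.
ρ = Z·M/(N_A·a³) = 4 × 207.2 / (6.022 × 10²³ × 1.206 × 10^-22) = 11.42 g/cm³ = 11400 kg/m³.

11400 kg/m³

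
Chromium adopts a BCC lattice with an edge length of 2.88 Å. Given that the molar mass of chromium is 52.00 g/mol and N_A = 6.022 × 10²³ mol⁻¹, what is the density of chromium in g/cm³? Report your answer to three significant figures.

A BCC unit cell contains Z = 2 atoms.
Cell volume: a³ = (2.88 Å)³ = (2.880 × 10^-8 cm)³ = 2.389 × 10^-23 cm³.
ρ = Z·M/(N_A·a³) = 2 × 52.00 / (6.022 × 10²³ × 2.389 × 10^-23) = 7.230 g/cm³.

7.23 g/cm³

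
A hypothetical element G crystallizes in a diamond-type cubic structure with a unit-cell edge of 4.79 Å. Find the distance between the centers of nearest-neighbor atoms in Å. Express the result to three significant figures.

In a diamond cubic structure, nearest neighbors lie along the body diagonal with √3·a = 8r; the nearest-neighbor distance equals 2r = 0.4330·a.
d = 0.4330 × 4.79 = 2.07 Å.

2.07 Å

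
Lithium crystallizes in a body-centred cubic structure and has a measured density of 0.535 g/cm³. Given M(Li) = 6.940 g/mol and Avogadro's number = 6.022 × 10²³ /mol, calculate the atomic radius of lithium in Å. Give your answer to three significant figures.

For a BCC cell (Z = 2), a³ = Z·M/(N_A·ρ) = 2 × 6.940 / (6.022 × 10²³ × 0.5350) = 4.308 × 10^-23 cm³, so a = 3.506 × 10^-8 cm = 3.506 Å.
Atoms touch along the body diagonal, so √3·a = 4r, so r = 0.4330 × a = 1.52 Å.

1.52 Å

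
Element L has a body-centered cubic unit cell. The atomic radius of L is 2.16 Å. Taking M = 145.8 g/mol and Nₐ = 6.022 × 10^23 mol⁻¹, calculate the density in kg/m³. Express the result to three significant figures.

In a BCC lattice, atoms touch along the body diagonal, so √3·a = 4r, giving a = 4.988 Å = 4.988 × 10^-8 cm.
With Z = 2, ρ = Z·M/(N_A·a³) = 2 × 145.8 / (6.022 × 10²³ × 1.241 × 10^-22) = 3.901 g/cm³ = 3900 kg/m³.

3900 kg/m³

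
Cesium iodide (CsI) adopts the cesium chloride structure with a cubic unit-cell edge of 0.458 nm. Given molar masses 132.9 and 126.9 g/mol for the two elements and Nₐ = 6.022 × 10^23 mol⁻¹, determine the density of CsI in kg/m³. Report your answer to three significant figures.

The cesium chloride structure contains Z = 1 formula unit per cell; M(CsI) = 132.9 + 126.9 = 259.8 g/mol.
a³ = (4.580 × 10^-8 cm)³ = 9.607 × 10^-23 cm³.
ρ = 1 × 259.8 / (6.022 × 10²³ × 9.607 × 10^-23) = 4.491 g/cm³ = 4490 kg/m³.

4490 kg/m³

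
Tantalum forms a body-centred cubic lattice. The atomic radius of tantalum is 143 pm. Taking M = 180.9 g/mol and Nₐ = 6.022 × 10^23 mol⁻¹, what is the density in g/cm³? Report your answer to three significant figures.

16.7 g/cm³

In a BCC lattice, atoms touch along the body diagonal, so √3·a = 4r, giving a = 330.2 pm = 3.302 × 10^-8 cm.
With Z = 2, ρ = Z·M/(N_A·a³) = 2 × 180.9 / (6.022 × 10²³ × 3.602 × 10^-23) = 16.68 g/cm³.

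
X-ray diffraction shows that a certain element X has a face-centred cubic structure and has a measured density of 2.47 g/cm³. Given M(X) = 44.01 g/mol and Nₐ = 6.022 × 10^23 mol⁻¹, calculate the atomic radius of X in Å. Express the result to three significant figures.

For an FCC cell (Z = 4), a³ = Z·M/(N_A·ρ) = 4 × 44.01 / (6.022 × 10²³ × 2.470) = 1.184 × 10^-22 cm³, so a = 4.910 × 10^-8 cm = 4.910 Å.
Atoms touch along the face diagonal, so √2·a = 4r, so r = 0.3536 × a = 1.74 Å.

1.74 Å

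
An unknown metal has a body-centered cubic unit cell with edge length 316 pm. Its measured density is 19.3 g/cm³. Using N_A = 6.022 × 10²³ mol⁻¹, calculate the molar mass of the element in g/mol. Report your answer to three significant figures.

183 g/mol

A BCC cell has Z = 2 atoms; a = 3.160 × 10^-8 cm.
M = ρ·N_A·a³/Z = 19.3 × 6.022 × 10²³ × 3.155 × 10^-23 / 2 = 183 g/mol.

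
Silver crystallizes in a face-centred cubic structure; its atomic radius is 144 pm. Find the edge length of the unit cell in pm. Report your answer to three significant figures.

407 pm

In an FCC lattice, atoms touch along the face diagonal, so √2·a = 4r.
a = 4r/√2 = 4 × 144 / 1.4142 = 407 pm.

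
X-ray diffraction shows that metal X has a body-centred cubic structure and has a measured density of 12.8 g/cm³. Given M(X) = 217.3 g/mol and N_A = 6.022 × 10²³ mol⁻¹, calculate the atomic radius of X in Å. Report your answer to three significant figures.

For a BCC cell (Z = 2), a³ = Z·M/(N_A·ρ) = 2 × 217.3 / (6.022 × 10²³ × 12.80) = 5.638 × 10^-23 cm³, so a = 3.835 × 10^-8 cm = 3.835 Å.
Atoms touch along the body diagonal, so √3·a = 4r, so r = 0.4330 × a = 1.66 Å.

1.66 Å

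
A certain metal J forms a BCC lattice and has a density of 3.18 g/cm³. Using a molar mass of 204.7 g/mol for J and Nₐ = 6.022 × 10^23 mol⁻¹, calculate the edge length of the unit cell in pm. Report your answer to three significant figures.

598 pm

With Z = 2 atoms per BCC cell, a³ = Z·M/(N_A·ρ) = 2 × 204.7 / (6.022 × 10²³ × 3.180 g/cm³) = 2.138 × 10^-22 cm³.
a = (2.138 × 10^-22)^(1/3) = 5.979 × 10^-8 cm = 598 pm.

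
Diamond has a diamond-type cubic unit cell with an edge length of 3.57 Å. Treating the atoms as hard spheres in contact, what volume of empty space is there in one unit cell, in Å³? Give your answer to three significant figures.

In a diamond cubic lattice nearest neighbors lie along the body diagonal with √3·a = 8r, so r = 0.2165a = 0.7729 Å.
V_cell = a³ = 45.50 Å³; V_atoms = 8 × (4/3)πr³ = 15.47 Å³.
Empty space = 45.50 − 15.47 = 30.0 Å³.

30.0 Å³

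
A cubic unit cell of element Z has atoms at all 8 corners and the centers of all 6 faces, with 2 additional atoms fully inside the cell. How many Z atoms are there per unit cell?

Corner atoms are shared by 8 cells (1/8 each), face atoms by 2 (1/2 each), interior atoms are unshared.
Net atoms = 8 × 1/8 + 6 × 1/2 + 2 = 1 + 3 + 2 = 6.

6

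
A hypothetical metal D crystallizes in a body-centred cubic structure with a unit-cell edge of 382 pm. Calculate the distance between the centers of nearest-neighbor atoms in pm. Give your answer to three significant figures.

331 pm

In a BCC structure, atoms touch along the body diagonal, so √3·a = 4r; the nearest-neighbor distance equals 2r = 0.8660·a.
d = 0.8660 × 382 = 331 pm.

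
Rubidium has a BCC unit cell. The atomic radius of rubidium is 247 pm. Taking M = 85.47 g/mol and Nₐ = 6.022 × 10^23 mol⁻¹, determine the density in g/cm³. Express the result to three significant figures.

1.53 g/cm³

In a BCC lattice, atoms touch along the body diagonal, so √3·a = 4r, giving a = 570.4 pm = 5.704 × 10^-8 cm.
With Z = 2, ρ = Z·M/(N_A·a³) = 2 × 85.47 / (6.022 × 10²³ × 1.856 × 10^-22) = 1.529 g/cm³.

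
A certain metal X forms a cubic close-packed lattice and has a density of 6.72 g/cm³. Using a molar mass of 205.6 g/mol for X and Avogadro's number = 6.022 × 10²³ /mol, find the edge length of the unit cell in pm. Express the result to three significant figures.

With Z = 4 atoms per FCC cell, a³ = Z·M/(N_A·ρ) = 4 × 205.6 / (6.022 × 10²³ × 6.720 g/cm³) = 2.032 × 10^-22 cm³.
a = (2.032 × 10^-22)^(1/3) = 5.879 × 10^-8 cm = 588 pm.

588 pm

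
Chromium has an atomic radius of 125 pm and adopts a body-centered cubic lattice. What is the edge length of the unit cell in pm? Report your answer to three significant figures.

In a BCC lattice, atoms touch along the body diagonal, so √3·a = 4r.
a = 4r/√3 = 4 × 125 / 1.7321 = 289 pm.

289 pm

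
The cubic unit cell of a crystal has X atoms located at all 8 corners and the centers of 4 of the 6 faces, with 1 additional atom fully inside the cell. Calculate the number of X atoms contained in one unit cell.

Corner atoms are shared by 8 cells (1/8 each), face atoms by 2 (1/2 each), interior atoms are unshared.
Net atoms = 8 × 1/8 + 4 × 1/2 + 1 = 1 + 2 + 1 = 4.

4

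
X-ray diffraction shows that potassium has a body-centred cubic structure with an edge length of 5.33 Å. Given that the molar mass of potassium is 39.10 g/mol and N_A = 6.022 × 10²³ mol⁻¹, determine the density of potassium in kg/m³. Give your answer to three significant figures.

A BCC unit cell contains Z = 2 atoms.
Cell volume: a³ = (5.33 Å)³ = (5.330 × 10^-8 cm)³ = 1.514 × 10^-22 cm³.
ρ = Z·M/(N_A·a³) = 2 × 39.10 / (6.022 × 10²³ × 1.514 × 10^-22) = 0.8576 g/cm³ = 858 kg/m³.

858 kg/m³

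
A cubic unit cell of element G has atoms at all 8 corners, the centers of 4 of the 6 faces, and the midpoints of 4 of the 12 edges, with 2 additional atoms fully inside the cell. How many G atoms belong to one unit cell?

6

Corner atoms are shared by 8 cells (1/8 each), face atoms by 2 (1/2 each), edge atoms by 4 (1/4 each), interior atoms are unshared.
Net atoms = 8 × 1/8 + 4 × 1/2 + 4 × 1/4 + 2 = 1 + 2 + 1 + 2 = 6.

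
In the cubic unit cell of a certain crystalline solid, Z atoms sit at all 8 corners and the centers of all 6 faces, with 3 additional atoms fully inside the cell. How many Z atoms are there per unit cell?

7

Corner atoms are shared by 8 cells (1/8 each), face atoms by 2 (1/2 each), interior atoms are unshared.
Net atoms = 8 × 1/8 + 6 × 1/2 + 3 = 1 + 3 + 3 = 7.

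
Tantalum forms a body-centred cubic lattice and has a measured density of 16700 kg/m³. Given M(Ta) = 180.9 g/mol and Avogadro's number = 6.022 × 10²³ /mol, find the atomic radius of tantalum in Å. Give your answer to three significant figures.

For a BCC cell (Z = 2), a³ = Z·M/(N_A·ρ) = 2 × 180.9 / (6.022 × 10²³ × 16.70) = 3.598 × 10^-23 cm³, so a = 3.301 × 10^-8 cm = 3.301 Å.
Atoms touch along the body diagonal, so √3·a = 4r, so r = 0.4330 × a = 1.43 Å.

1.43 Å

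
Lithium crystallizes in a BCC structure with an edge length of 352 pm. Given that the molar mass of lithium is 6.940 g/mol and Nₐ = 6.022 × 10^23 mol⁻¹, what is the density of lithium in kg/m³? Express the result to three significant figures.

528 kg/m³

A BCC unit cell contains Z = 2 atoms.
Cell volume: a³ = (352 pm)³ = (3.520 × 10^-8 cm)³ = 4.361 × 10^-23 cm³.
ρ = Z·M/(N_A·a³) = 2 × 6.940 / (6.022 × 10²³ × 4.361 × 10^-23) = 0.5285 g/cm³ = 528 kg/m³.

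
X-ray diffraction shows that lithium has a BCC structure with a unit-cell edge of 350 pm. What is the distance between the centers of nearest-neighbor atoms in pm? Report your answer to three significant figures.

303 pm

In a BCC structure, atoms touch along the body diagonal, so √3·a = 4r; the nearest-neighbor distance equals 2r = 0.8660·a.
d = 0.8660 × 350 = 303 pm.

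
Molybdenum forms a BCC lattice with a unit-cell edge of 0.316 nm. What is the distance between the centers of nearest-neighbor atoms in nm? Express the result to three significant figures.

0.274 nm

In a BCC structure, atoms touch along the body diagonal, so √3·a = 4r; the nearest-neighbor distance equals 2r = 0.8660·a.
d = 0.8660 × 0.316 = 0.274 nm.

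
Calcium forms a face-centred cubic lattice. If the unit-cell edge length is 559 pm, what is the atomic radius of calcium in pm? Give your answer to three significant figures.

In an FCC lattice, atoms touch along the face diagonal, so √2·a = 4r.
r = √2·a/4 = 1.4142 × 559 / 4 = 198 pm.

198 pm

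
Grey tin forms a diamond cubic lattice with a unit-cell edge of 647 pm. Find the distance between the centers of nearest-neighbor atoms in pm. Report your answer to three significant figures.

280 pm

In a diamond cubic structure, nearest neighbors lie along the body diagonal with √3·a = 8r; the nearest-neighbor distance equals 2r = 0.4330·a.
d = 0.4330 × 647 = 280 pm.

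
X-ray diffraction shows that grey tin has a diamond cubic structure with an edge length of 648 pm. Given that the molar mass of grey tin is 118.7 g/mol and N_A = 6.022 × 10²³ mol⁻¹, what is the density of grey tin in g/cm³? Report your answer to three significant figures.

5.80 g/cm³

A diamond cubic unit cell contains Z = 8 atoms.
Cell volume: a³ = (648 pm)³ = (6.480 × 10^-8 cm)³ = 2.721 × 10^-22 cm³.
ρ = Z·M/(N_A·a³) = 8 × 118.7 / (6.022 × 10²³ × 2.721 × 10^-22) = 5.795 g/cm³.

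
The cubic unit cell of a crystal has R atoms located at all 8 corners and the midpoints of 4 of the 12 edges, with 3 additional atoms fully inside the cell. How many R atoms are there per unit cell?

5

Corner atoms are shared by 8 cells (1/8 each), edge atoms by 4 (1/4 each), interior atoms are unshared.
Net atoms = 8 × 1/8 + 4 × 1/4 + 3 = 1 + 1 + 3 = 5.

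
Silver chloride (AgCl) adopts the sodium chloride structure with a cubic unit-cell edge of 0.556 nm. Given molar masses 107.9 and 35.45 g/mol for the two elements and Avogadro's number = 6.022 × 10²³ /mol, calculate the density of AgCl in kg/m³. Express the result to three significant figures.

5540 kg/m³

The sodium chloride structure contains Z = 4 formula units per cell; M(AgCl) = 107.9 + 35.45 = 143.35 g/mol.
a³ = (5.560 × 10^-8 cm)³ = 1.719 × 10^-22 cm³.
ρ = 4 × 143.35 / (6.022 × 10²³ × 1.719 × 10^-22) = 5.540 g/cm³ = 5540 kg/m³.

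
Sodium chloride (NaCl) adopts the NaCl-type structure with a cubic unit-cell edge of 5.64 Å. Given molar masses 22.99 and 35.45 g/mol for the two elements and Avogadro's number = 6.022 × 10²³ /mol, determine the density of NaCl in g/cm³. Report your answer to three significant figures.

The NaCl-type structure contains Z = 4 formula units per cell; M(NaCl) = 22.99 + 35.45 = 58.44 g/mol.
a³ = (5.640 × 10^-8 cm)³ = 1.794 × 10^-22 cm³.
ρ = 4 × 58.44 / (6.022 × 10²³ × 1.794 × 10^-22) = 2.164 g/cm³.

2.16 g/cm³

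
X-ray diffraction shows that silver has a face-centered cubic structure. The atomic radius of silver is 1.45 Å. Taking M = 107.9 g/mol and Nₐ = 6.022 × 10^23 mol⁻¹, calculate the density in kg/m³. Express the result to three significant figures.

In an FCC lattice, atoms touch along the face diagonal, so √2·a = 4r, giving a = 4.101 Å = 4.101 × 10^-8 cm.
With Z = 4, ρ = Z·M/(N_A·a³) = 4 × 107.9 / (6.022 × 10²³ × 6.898 × 10^-23) = 10.39 g/cm³ = 10400 kg/m³.

10400 kg/m³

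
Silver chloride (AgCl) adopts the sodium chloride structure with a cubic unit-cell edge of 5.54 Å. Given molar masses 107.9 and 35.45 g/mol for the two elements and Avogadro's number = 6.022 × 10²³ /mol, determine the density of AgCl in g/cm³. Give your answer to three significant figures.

The sodium chloride structure contains Z = 4 formula units per cell; M(AgCl) = 107.9 + 35.45 = 143.35 g/mol.
a³ = (5.540 × 10^-8 cm)³ = 1.700 × 10^-22 cm³.
ρ = 4 × 143.35 / (6.022 × 10²³ × 1.700 × 10^-22) = 5.600 g/cm³.

5.60 g/cm³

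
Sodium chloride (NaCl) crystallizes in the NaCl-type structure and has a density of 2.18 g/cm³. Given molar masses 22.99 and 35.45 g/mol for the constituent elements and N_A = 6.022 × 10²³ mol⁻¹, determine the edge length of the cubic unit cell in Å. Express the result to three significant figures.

5.63 Å

M(NaCl) = 58.44 g/mol; Z = 4 formula units per cell.
a³ = Z·M/(N_A·ρ) = 4 × 58.44 / (6.022 × 10²³ × 2.18) = 1.781 × 10^-22 cm³, so a = 5.626 × 10^-8 cm = 5.63 Å.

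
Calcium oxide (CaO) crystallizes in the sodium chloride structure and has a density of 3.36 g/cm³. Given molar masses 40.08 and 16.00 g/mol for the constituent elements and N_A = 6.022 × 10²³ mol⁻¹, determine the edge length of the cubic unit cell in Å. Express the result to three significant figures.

4.80 Å

M(CaO) = 56.08 g/mol; Z = 4 formula units per cell.
a³ = Z·M/(N_A·ρ) = 4 × 56.08 / (6.022 × 10²³ × 3.36) = 1.109 × 10^-22 cm³, so a = 4.804 × 10^-8 cm = 4.80 Å.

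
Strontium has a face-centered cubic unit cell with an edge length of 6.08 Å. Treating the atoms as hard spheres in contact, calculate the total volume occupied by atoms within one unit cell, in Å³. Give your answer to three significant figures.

166 Å³

In an FCC lattice atoms touch along the face diagonal, so √2·a = 4r, so r = 0.3536a = 2.150 Å.
V_atoms = Z × (4/3)πr³ = 4 × (4/3)π × (2.150)³ = 166 Å³.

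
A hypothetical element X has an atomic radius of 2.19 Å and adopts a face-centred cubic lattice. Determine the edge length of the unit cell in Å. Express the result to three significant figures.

In an FCC lattice, atoms touch along the face diagonal, so √2·a = 4r.
a = 4r/√2 = 4 × 2.19 / 1.4142 = 6.19 Å.

6.19 Å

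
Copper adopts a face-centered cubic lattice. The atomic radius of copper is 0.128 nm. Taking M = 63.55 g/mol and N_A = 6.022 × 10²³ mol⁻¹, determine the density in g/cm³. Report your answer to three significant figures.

8.90 g/cm³

In an FCC lattice, atoms touch along the face diagonal, so √2·a = 4r, giving a = 0.3620 nm = 3.620 × 10^-8 cm.
With Z = 4, ρ = Z·M/(N_A·a³) = 4 × 63.55 / (6.022 × 10²³ × 4.745 × 10^-23) = 8.895 g/cm³.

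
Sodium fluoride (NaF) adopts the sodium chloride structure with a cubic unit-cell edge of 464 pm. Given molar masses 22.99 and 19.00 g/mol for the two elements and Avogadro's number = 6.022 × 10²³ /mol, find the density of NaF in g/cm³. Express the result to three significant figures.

The sodium chloride structure contains Z = 4 formula units per cell; M(NaF) = 22.99 + 19.00 = 41.99 g/mol.
a³ = (4.640 × 10^-8 cm)³ = 9.990 × 10^-23 cm³.
ρ = 4 × 41.99 / (6.022 × 10²³ × 9.990 × 10^-23) = 2.792 g/cm³.

2.79 g/cm³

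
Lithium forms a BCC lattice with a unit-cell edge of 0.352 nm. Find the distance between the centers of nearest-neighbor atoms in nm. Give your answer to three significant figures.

In a BCC structure, atoms touch along the body diagonal, so √3·a = 4r; the nearest-neighbor distance equals 2r = 0.8660·a.
d = 0.8660 × 0.352 = 0.305 nm.

0.305 nm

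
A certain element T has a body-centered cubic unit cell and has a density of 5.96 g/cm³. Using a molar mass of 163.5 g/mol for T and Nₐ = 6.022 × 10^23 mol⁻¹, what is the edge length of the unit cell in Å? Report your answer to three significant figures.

4.50 Å

With Z = 2 atoms per BCC cell, a³ = Z·M/(N_A·ρ) = 2 × 163.5 / (6.022 × 10²³ × 5.960 g/cm³) = 9.111 × 10^-23 cm³.
a = (9.111 × 10^-23)^(1/3) = 4.500 × 10^-8 cm = 4.50 Å.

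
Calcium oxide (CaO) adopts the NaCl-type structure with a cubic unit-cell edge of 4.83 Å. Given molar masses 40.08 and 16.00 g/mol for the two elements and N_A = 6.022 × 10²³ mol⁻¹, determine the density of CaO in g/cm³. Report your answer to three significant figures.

The NaCl-type structure contains Z = 4 formula units per cell; M(CaO) = 40.08 + 16.00 = 56.08 g/mol.
a³ = (4.830 × 10^-8 cm)³ = 1.127 × 10^-22 cm³.
ρ = 4 × 56.08 / (6.022 × 10²³ × 1.127 × 10^-22) = 3.306 g/cm³.

3.31 g/cm³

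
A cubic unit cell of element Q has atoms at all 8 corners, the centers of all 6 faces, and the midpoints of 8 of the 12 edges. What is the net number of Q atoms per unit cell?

Corner atoms are shared by 8 cells (1/8 each), face atoms by 2 (1/2 each), edge atoms by 4 (1/4 each).
Net atoms = 8 × 1/8 + 6 × 1/2 + 8 × 1/4 = 1 + 3 + 2 = 6.

6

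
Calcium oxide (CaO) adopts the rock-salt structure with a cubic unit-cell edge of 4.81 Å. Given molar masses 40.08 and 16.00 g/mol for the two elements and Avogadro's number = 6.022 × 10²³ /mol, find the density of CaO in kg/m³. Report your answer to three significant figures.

3350 kg/m³

The rock-salt structure contains Z = 4 formula units per cell; M(CaO) = 40.08 + 16.00 = 56.08 g/mol.
a³ = (4.810 × 10^-8 cm)³ = 1.113 × 10^-22 cm³.
ρ = 4 × 56.08 / (6.022 × 10²³ × 1.113 × 10^-22) = 3.347 g/cm³ = 3350 kg/m³.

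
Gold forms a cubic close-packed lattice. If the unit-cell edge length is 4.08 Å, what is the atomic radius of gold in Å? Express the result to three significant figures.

In an FCC lattice, atoms touch along the face diagonal, so √2·a = 4r.
r = √2·a/4 = 1.4142 × 4.08 / 4 = 1.44 Å.

1.44 Å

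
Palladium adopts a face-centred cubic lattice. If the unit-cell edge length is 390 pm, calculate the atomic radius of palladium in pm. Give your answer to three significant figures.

In an FCC lattice, atoms touch along the face diagonal, so √2·a = 4r.
r = √2·a/4 = 1.4142 × 390 / 4 = 138 pm.

138 pm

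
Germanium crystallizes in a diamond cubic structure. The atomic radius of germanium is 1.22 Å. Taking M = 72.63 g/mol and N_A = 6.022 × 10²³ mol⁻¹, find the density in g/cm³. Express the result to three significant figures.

5.39 g/cm³

In a diamond cubic lattice, nearest neighbors lie along the body diagonal with √3·a = 8r, giving a = 5.635 Å = 5.635 × 10^-8 cm.
With Z = 8, ρ = Z·M/(N_A·a³) = 8 × 72.63 / (6.022 × 10²³ × 1.789 × 10^-22) = 5.393 g/cm³.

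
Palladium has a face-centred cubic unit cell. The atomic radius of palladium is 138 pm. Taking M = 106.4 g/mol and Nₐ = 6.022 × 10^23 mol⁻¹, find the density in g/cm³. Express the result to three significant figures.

11.9 g/cm³

In an FCC lattice, atoms touch along the face diagonal, so √2·a = 4r, giving a = 390.3 pm = 3.903 × 10^-8 cm.
With Z = 4, ρ = Z·M/(N_A·a³) = 4 × 106.4 / (6.022 × 10²³ × 5.947 × 10^-23) = 11.88 g/cm³.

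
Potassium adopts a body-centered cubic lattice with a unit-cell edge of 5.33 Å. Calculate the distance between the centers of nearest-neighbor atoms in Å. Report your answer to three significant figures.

In a BCC structure, atoms touch along the body diagonal, so √3·a = 4r; the nearest-neighbor distance equals 2r = 0.8660·a.
d = 0.8660 × 5.33 = 4.62 Å.

4.62 Å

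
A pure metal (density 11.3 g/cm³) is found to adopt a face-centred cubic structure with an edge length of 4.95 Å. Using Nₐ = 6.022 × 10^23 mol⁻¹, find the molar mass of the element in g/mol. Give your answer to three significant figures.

An FCC cell has Z = 4 atoms; a = 4.950 × 10^-8 cm.
M = ρ·N_A·a³/Z = 11.3 × 6.022 × 10²³ × 1.213 × 10^-22 / 4 = 206 g/mol.

206 g/mol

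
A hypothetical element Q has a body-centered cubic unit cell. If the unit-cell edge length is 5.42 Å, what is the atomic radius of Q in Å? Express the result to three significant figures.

2.35 Å

In a BCC lattice, atoms touch along the body diagonal, so √3·a = 4r.
r = √3·a/4 = 1.7321 × 5.42 / 4 = 2.35 Å.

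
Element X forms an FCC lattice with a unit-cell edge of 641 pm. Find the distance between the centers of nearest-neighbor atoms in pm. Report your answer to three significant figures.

453 pm

In an FCC structure, atoms touch along the face diagonal, so √2·a = 4r; the nearest-neighbor distance equals 2r = 0.7071·a.
d = 0.7071 × 641 = 453 pm.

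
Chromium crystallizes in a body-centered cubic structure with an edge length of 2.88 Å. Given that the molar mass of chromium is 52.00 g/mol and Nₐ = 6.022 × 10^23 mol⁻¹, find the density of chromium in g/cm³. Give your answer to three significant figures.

7.23 g/cm³

A BCC unit cell contains Z = 2 atoms.
Cell volume: a³ = (2.88 Å)³ = (2.880 × 10^-8 cm)³ = 2.389 × 10^-23 cm³.
ρ = Z·M/(N_A·a³) = 2 × 52.00 / (6.022 × 10²³ × 2.389 × 10^-23) = 7.230 g/cm³.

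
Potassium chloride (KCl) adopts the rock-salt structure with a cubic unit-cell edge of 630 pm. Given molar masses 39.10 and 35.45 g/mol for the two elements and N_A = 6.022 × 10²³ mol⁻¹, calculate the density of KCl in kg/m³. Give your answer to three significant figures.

The rock-salt structure contains Z = 4 formula units per cell; M(KCl) = 39.10 + 35.45 = 74.55 g/mol.
a³ = (6.300 × 10^-8 cm)³ = 2.500 × 10^-22 cm³.
ρ = 4 × 74.55 / (6.022 × 10²³ × 2.500 × 10^-22) = 1.980 g/cm³ = 1980 kg/m³.

1980 kg/m³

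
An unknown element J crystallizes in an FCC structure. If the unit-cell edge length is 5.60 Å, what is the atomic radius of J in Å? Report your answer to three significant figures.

1.98 Å

In an FCC lattice, atoms touch along the face diagonal, so √2·a = 4r.
r = √2·a/4 = 1.4142 × 5.60 / 4 = 1.98 Å.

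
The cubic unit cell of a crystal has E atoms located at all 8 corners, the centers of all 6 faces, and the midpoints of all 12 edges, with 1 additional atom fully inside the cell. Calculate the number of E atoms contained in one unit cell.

Corner atoms are shared by 8 cells (1/8 each), face atoms by 2 (1/2 each), edge atoms by 4 (1/4 each), interior atoms are unshared.
Net atoms = 8 × 1/8 + 6 × 1/2 + 12 × 1/4 + 1 = 1 + 3 + 3 + 1 = 8.

8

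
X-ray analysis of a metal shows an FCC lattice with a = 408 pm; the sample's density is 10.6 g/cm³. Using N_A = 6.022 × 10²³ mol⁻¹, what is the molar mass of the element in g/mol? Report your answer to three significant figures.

An FCC cell has Z = 4 atoms; a = 4.080 × 10^-8 cm.
M = ρ·N_A·a³/Z = 10.6 × 6.022 × 10²³ × 6.792 × 10^-23 / 4 = 108 g/mol.

108 g/mol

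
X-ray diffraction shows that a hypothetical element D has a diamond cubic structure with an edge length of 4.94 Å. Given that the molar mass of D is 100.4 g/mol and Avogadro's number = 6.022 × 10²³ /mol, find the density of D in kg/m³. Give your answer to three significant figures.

A diamond cubic unit cell contains Z = 8 atoms.
Cell volume: a³ = (4.94 Å)³ = (4.940 × 10^-8 cm)³ = 1.206 × 10^-22 cm³.
ρ = Z·M/(N_A·a³) = 8 × 100.4 / (6.022 × 10²³ × 1.206 × 10^-22) = 11.06 g/cm³ = 11100 kg/m³.

11100 kg/m³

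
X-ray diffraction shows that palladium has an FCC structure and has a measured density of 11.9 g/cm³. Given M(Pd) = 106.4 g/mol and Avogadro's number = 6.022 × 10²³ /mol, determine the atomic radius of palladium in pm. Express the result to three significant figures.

138 pm

For an FCC cell (Z = 4), a³ = Z·M/(N_A·ρ) = 4 × 106.4 / (6.022 × 10²³ × 11.90) = 5.939 × 10^-23 cm³, so a = 3.902 × 10^-8 cm = 390.2 pm.
Atoms touch along the face diagonal, so √2·a = 4r, so r = 0.3536 × a = 138 pm.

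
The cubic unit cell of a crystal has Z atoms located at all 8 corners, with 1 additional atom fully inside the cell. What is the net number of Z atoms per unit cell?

2

Corner atoms are shared by 8 cells (1/8 each), interior atoms are unshared.
Net atoms = 8 × 1/8 + 1 = 1 + 1 = 2.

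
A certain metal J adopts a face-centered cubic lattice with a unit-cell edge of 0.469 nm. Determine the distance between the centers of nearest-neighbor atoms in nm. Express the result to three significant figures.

In an FCC structure, atoms touch along the face diagonal, so √2·a = 4r; the nearest-neighbor distance equals 2r = 0.7071·a.
d = 0.7071 × 0.469 = 0.332 nm.

0.332 nm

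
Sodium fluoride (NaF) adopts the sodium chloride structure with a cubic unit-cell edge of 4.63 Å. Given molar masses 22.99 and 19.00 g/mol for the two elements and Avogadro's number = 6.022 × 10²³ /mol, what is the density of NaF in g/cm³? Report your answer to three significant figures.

2.81 g/cm³

The sodium chloride structure contains Z = 4 formula units per cell; M(NaF) = 22.99 + 19.00 = 41.99 g/mol.
a³ = (4.630 × 10^-8 cm)³ = 9.925 × 10^-23 cm³.
ρ = 4 × 41.99 / (6.022 × 10²³ × 9.925 × 10^-23) = 2.810 g/cm³.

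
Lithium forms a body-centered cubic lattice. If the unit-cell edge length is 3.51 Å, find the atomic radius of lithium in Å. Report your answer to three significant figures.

In a BCC lattice, atoms touch along the body diagonal, so √3·a = 4r.
r = √3·a/4 = 1.7321 × 3.51 / 4 = 1.52 Å.

1.52 Å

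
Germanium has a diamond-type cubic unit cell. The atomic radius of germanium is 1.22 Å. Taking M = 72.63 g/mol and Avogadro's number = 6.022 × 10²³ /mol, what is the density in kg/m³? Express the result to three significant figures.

In a diamond cubic lattice, nearest neighbors lie along the body diagonal with √3·a = 8r, giving a = 5.635 Å = 5.635 × 10^-8 cm.
With Z = 8, ρ = Z·M/(N_A·a³) = 8 × 72.63 / (6.022 × 10²³ × 1.789 × 10^-22) = 5.393 g/cm³ = 5390 kg/m³.

5390 kg/m³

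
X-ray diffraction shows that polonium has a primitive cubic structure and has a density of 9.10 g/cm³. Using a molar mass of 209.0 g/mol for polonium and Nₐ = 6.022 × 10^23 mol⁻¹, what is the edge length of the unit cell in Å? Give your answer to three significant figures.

With Z = 1 atom per simple cubic cell, a³ = Z·M/(N_A·ρ) = 1 × 209.0 / (6.022 × 10²³ × 9.100 g/cm³) = 3.814 × 10^-23 cm³.
a = (3.814 × 10^-23)^(1/3) = 3.366 × 10^-8 cm = 3.37 Å.

3.37 Å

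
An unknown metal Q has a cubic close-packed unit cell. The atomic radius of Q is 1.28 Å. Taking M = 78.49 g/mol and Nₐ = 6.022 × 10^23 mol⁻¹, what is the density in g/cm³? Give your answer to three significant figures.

11.0 g/cm³

In an FCC lattice, atoms touch along the face diagonal, so √2·a = 4r, giving a = 3.620 Å = 3.620 × 10^-8 cm.
With Z = 4, ρ = Z·M/(N_A·a³) = 4 × 78.49 / (6.022 × 10²³ × 4.745 × 10^-23) = 10.99 g/cm³.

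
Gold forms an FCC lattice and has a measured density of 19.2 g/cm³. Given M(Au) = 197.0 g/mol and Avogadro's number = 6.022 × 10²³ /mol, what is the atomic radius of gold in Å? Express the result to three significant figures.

For an FCC cell (Z = 4), a³ = Z·M/(N_A·ρ) = 4 × 197.0 / (6.022 × 10²³ × 19.20) = 6.815 × 10^-23 cm³, so a = 4.085 × 10^-8 cm = 4.085 Å.
Atoms touch along the face diagonal, so √2·a = 4r, so r = 0.3536 × a = 1.44 Å.

1.44 Å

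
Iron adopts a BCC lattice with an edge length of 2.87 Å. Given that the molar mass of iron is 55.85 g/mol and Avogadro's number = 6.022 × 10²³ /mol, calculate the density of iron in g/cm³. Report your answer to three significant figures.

A BCC unit cell contains Z = 2 atoms.
Cell volume: a³ = (2.87 Å)³ = (2.870 × 10^-8 cm)³ = 2.364 × 10^-23 cm³.
ρ = Z·M/(N_A·a³) = 2 × 55.85 / (6.022 × 10²³ × 2.364 × 10^-23) = 7.846 g/cm³.

7.85 g/cm³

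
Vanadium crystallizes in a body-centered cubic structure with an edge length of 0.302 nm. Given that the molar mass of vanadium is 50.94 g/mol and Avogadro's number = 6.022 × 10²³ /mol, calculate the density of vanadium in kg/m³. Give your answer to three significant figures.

6140 kg/m³

A BCC unit cell contains Z = 2 atoms.
Cell volume: a³ = (0.302 nm)³ = (3.020 × 10^-8 cm)³ = 2.754 × 10^-23 cm³.
ρ = Z·M/(N_A·a³) = 2 × 50.94 / (6.022 × 10²³ × 2.754 × 10^-23) = 6.142 g/cm³ = 6140 kg/m³.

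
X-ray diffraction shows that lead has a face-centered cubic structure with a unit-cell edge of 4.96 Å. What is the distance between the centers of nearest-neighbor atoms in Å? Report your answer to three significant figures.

3.51 Å

In an FCC structure, atoms touch along the face diagonal, so √2·a = 4r; the nearest-neighbor distance equals 2r = 0.7071·a.
d = 0.7071 × 4.96 = 3.51 Å.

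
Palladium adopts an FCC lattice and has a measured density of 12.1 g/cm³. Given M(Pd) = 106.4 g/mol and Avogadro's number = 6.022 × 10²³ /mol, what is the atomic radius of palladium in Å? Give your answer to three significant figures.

For an FCC cell (Z = 4), a³ = Z·M/(N_A·ρ) = 4 × 106.4 / (6.022 × 10²³ × 12.10) = 5.841 × 10^-23 cm³, so a = 3.880 × 10^-8 cm = 3.880 Å.
Atoms touch along the face diagonal, so √2·a = 4r, so r = 0.3536 × a = 1.37 Å.

1.37 Å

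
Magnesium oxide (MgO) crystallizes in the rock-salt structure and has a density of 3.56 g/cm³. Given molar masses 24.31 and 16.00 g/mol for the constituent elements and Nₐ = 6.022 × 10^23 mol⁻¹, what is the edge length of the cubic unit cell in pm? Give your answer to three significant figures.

M(MgO) = 40.31 g/mol; Z = 4 formula units per cell.
a³ = Z·M/(N_A·ρ) = 4 × 40.31 / (6.022 × 10²³ × 3.56) = 7.521 × 10^-23 cm³, so a = 4.221 × 10^-8 cm = 422 pm.

422 pm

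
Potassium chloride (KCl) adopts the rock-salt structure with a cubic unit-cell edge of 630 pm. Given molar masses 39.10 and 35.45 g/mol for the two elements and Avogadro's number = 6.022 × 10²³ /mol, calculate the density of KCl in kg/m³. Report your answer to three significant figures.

The rock-salt structure contains Z = 4 formula units per cell; M(KCl) = 39.10 + 35.45 = 74.55 g/mol.
a³ = (6.300 × 10^-8 cm)³ = 2.500 × 10^-22 cm³.
ρ = 4 × 74.55 / (6.022 × 10²³ × 2.500 × 10^-22) = 1.980 g/cm³ = 1980 kg/m³.

1980 kg/m³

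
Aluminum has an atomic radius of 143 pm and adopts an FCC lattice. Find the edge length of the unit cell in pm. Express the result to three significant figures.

In an FCC lattice, atoms touch along the face diagonal, so √2·a = 4r.
a = 4r/√2 = 4 × 143 / 1.4142 = 404 pm.

404 pm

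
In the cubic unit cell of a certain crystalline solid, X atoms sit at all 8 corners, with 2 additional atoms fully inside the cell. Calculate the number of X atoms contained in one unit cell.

3

Corner atoms are shared by 8 cells (1/8 each), interior atoms are unshared.
Net atoms = 8 × 1/8 + 2 = 1 + 2 = 3.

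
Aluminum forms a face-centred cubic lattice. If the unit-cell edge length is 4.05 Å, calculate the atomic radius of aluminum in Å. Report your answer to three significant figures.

1.43 Å

In an FCC lattice, atoms touch along the face diagonal, so √2·a = 4r.
r = √2·a/4 = 1.4142 × 4.05 / 4 = 1.43 Å.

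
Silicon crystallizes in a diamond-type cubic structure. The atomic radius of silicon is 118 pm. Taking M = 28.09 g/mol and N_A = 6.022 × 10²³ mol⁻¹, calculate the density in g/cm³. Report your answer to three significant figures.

2.30 g/cm³

In a diamond cubic lattice, nearest neighbors lie along the body diagonal with √3·a = 8r, giving a = 545.0 pm = 5.450 × 10^-8 cm.
With Z = 8, ρ = Z·M/(N_A·a³) = 8 × 28.09 / (6.022 × 10²³ × 1.619 × 10^-22) = 2.305 g/cm³.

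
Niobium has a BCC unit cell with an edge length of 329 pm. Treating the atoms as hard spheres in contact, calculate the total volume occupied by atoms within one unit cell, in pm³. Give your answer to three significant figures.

In a BCC lattice atoms touch along the body diagonal, so √3·a = 4r, so r = 0.4330a = 142.5 pm.
V_atoms = Z × (4/3)πr³ = 2 × (4/3)π × (142.5)³ = 2.42 × 10^7 pm³.

2.42 × 10^7 pm³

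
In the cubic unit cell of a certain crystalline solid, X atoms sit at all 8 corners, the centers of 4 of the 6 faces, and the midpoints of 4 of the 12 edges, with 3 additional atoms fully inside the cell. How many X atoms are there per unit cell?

Corner atoms are shared by 8 cells (1/8 each), face atoms by 2 (1/2 each), edge atoms by 4 (1/4 each), interior atoms are unshared.
Net atoms = 8 × 1/8 + 4 × 1/2 + 4 × 1/4 + 3 = 1 + 2 + 1 + 3 = 7.

7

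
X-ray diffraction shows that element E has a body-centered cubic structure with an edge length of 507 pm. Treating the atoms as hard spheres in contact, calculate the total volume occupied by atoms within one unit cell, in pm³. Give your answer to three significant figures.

8.86 × 10^7 pm³

In a BCC lattice atoms touch along the body diagonal, so √3·a = 4r, so r = 0.4330a = 219.5 pm.
V_atoms = Z × (4/3)πr³ = 2 × (4/3)π × (219.5)³ = 8.86 × 10^7 pm³.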